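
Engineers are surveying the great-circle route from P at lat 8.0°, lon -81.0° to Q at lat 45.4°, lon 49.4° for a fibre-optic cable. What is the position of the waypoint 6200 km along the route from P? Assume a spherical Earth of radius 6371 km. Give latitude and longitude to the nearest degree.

≈ lat 49°, lon -35°

Write both endpoints as unit vectors p₁, p₂ with components (cos φ cos λ, cos φ sin λ, sin φ).
The central angle between the endpoints is δ = arccos(p₁·p₂) ≈ 1.930 rad (110.6°). The total great-circle distance is δ·R ≈ 1.930 × 6371 ≈ 12296 km, so the target fraction is f = 6200/12296 ≈ 0.504.
Interpolate at f ≈ 0.504 with slerp weights a = sin((1−f)δ)/sin δ ≈ 0.873, b = sin(fδ)/sin δ ≈ 0.883.
p = a·p₁ + b·p₂ ≈ (0.539, -0.383, 0.750); φ = arcsin(p_z) ≈ 48.61°, λ = atan2(p_y, p_x) ≈ -35.42°.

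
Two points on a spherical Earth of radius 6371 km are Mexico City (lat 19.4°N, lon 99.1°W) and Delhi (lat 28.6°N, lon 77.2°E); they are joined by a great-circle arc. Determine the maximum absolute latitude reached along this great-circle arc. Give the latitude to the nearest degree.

≈ 86°N

The great circle lies in the plane with unit normal n̂ = (p₁ × p₂)/|p₁ × p₂|.
Here n̂_z ≈ +0.072; the vertex latitude is φ_max = arccos|n̂_z| ≈ 85.9°.
Check via Clairaut: cos φ_max = |cos φ₁| · sin C = cos(19.4°)·sin(4.4°) ≈ 0.072, again giving ≈ 85.9°.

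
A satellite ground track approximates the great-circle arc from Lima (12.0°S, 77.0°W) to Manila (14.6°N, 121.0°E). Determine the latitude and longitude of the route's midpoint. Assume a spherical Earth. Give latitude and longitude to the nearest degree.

≈ 8°N, 156°W

Convert each endpoint to a unit vector on the sphere (x = cos φ cos λ, y = cos φ sin λ, z = sin φ).
The central angle between the endpoints is δ = arccos(p₁·p₂) ≈ 2.833 rad (162.3°).
Interpolate at f = 1/2 with slerp weights a = sin((1−f)δ)/sin δ ≈ 3.249, b = sin(fδ)/sin δ ≈ 3.249.
p = a·p₁ + b·p₂ ≈ (-0.905, -0.402, 0.143); φ = arcsin(p_z) ≈ 8.25°, λ = atan2(p_y, p_x) ≈ -156.06°.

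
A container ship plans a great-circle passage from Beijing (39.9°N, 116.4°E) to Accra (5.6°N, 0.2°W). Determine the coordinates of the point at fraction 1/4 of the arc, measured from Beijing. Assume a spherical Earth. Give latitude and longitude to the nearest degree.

Write both endpoints as unit vectors p₁, p₂ with components (cos φ cos λ, cos φ sin λ, sin φ).
The central angle between the endpoints is δ = arccos(p₁·p₂) ≈ 1.854 rad (106.2°).
Interpolate at f = 1/4 with slerp weights a = sin((1−f)δ)/sin δ ≈ 1.025, b = sin(fδ)/sin δ ≈ 0.466.
p = a·p₁ + b·p₂ ≈ (0.114, 0.702, 0.703); φ = arcsin(p_z) ≈ 44.64°, λ = atan2(p_y, p_x) ≈ 80.79°.

≈ (45°N, 81°E)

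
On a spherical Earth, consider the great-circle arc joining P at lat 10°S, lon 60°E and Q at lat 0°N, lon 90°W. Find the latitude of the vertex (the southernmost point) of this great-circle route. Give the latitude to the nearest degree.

The great circle lies in the plane with unit normal n̂ = (p₁ × p₂)/|p₁ × p₂|.
Here n̂_z ≈ -0.943; the vertex latitude is φ_max = arccos|n̂_z| ≈ 19.4°.
Check via Clairaut: cos φ_max = |cos φ₁| · sin C = cos(10.0°)·sin(106.7°) ≈ 0.943, again giving ≈ 19.4°.

≈ 19°S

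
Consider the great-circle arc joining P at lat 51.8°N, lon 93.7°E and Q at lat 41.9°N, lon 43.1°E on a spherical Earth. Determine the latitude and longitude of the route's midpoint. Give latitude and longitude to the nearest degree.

≈ lat 50°N, lon 66°E

Convert each endpoint to a unit vector on the sphere (x = cos φ cos λ, y = cos φ sin λ, z = sin φ).
The central angle between the endpoints is δ = arccos(p₁·p₂) ≈ 0.615 rad (35.2°).
Interpolate at f = 1/2 with slerp weights a = sin((1−f)δ)/sin δ ≈ 0.525, b = sin(fδ)/sin δ ≈ 0.525.
p = a·p₁ + b·p₂ ≈ (0.264, 0.591, 0.763); φ = arcsin(p_z) ≈ 49.69°, λ = atan2(p_y, p_x) ≈ 65.90°.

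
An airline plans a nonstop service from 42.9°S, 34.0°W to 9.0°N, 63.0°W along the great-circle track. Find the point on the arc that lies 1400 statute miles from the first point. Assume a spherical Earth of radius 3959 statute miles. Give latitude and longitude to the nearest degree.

≈ 25°S, 46°W

Write both endpoints as unit vectors p₁, p₂ with components (cos φ cos λ, cos φ sin λ, sin φ).
The central angle between the endpoints is δ = arccos(p₁·p₂) ≈ 1.017 rad (58.2°). The total great-circle distance is δ·R ≈ 1.017 × 3959 ≈ 4024 mi, so the target fraction is f = 1400/4024 ≈ 0.348.
Interpolate at f ≈ 0.348 with slerp weights a = sin((1−f)δ)/sin δ ≈ 0.724, b = sin(fδ)/sin δ ≈ 0.407.
p = a·p₁ + b·p₂ ≈ (0.622, -0.655, -0.429); φ = arcsin(p_z) ≈ -25.40°, λ = atan2(p_y, p_x) ≈ -46.47°.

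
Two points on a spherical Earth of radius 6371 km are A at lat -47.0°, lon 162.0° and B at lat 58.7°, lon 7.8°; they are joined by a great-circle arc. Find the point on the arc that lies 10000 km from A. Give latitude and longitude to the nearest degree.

Write both endpoints as unit vectors p₁, p₂ with components (cos φ cos λ, cos φ sin λ, sin φ).
The central angle between the endpoints is δ = arccos(p₁·p₂) ≈ 2.805 rad (160.7°). The total great-circle distance is δ·R ≈ 2.805 × 6371 ≈ 17871 km, so the target fraction is f = 10000/17871 ≈ 0.560.
Interpolate at f ≈ 0.560 with slerp weights a = sin((1−f)δ)/sin δ ≈ 2.860, b = sin(fδ)/sin δ ≈ 3.028.
p = a·p₁ + b·p₂ ≈ (-0.296, 0.816, 0.496); φ = arcsin(p_z) ≈ 29.75°, λ = atan2(p_y, p_x) ≈ 109.94°.

≈ lat 30°, lon 110°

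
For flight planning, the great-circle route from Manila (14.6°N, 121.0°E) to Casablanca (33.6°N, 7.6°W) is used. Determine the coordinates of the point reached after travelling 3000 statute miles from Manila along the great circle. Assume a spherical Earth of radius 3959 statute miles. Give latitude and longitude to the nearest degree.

Convert each endpoint to a unit vector on the sphere (x = cos φ cos λ, y = cos φ sin λ, z = sin φ).
The central angle between the endpoints is δ = arccos(p₁·p₂) ≈ 1.943 rad (111.3°). The total great-circle distance is δ·R ≈ 1.943 × 3959 ≈ 7691 mi, so the target fraction is f = 3000/7691 ≈ 0.390.
Interpolate at f ≈ 0.390 with slerp weights a = sin((1−f)δ)/sin δ ≈ 0.994, b = sin(fδ)/sin δ ≈ 0.738.
p = a·p₁ + b·p₂ ≈ (0.113, 0.744, 0.659); φ = arcsin(p_z) ≈ 41.22°, λ = atan2(p_y, p_x) ≈ 81.33°.

≈ (41°N, 81°E)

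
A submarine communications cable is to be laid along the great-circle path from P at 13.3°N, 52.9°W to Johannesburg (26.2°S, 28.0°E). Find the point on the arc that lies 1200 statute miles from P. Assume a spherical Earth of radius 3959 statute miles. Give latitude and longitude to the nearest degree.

Convert each endpoint to a unit vector on the sphere (x = cos φ cos λ, y = cos φ sin λ, z = sin φ).
The central angle between the endpoints is δ = arccos(p₁·p₂) ≈ 1.534 rad (87.9°). The total great-circle distance is δ·R ≈ 1.534 × 3959 ≈ 6074 mi, so the target fraction is f = 1200/6074 ≈ 0.198.
Interpolate at f ≈ 0.198 with slerp weights a = sin((1−f)δ)/sin δ ≈ 0.944, b = sin(fδ)/sin δ ≈ 0.299.
p = a·p₁ + b·p₂ ≈ (0.790, -0.607, 0.085); φ = arcsin(p_z) ≈ 4.89°, λ = atan2(p_y, p_x) ≈ -37.50°.

≈ 5°N, 37°W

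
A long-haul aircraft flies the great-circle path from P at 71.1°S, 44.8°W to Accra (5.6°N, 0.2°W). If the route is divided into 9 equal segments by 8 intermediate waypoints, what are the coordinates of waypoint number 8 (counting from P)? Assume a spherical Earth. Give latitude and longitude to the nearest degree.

≈ 3°S, 2°W

Convert each endpoint to a unit vector on the sphere (x = cos φ cos λ, y = cos φ sin λ, z = sin φ).
The central angle between the endpoints is δ = arccos(p₁·p₂) ≈ 1.433 rad (82.1°).
Interpolate at f = 8/9 with slerp weights a = sin((1−f)δ)/sin δ ≈ 0.160, b = sin(fδ)/sin δ ≈ 0.965.
p = a·p₁ + b·p₂ ≈ (0.998, -0.040, -0.057); φ = arcsin(p_z) ≈ -3.28°, λ = atan2(p_y, p_x) ≈ -2.29°.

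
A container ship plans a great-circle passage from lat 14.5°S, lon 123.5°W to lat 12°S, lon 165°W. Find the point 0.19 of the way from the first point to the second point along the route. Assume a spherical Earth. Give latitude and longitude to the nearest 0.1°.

Convert each endpoint to a unit vector on the sphere (x = cos φ cos λ, y = cos φ sin λ, z = sin φ).
The central angle between the endpoints is δ = arccos(p₁·p₂) ≈ 0.705 rad (40.4°).
Interpolate at f = 0.19 with slerp weights a = sin((1−f)δ)/sin δ ≈ 0.834, b = sin(fδ)/sin δ ≈ 0.206.
p = a·p₁ + b·p₂ ≈ (-0.640, -0.726, -0.252); φ = arcsin(p_z) ≈ -14.58°, λ = atan2(p_y, p_x) ≈ -131.43°.

≈ lat 14.6°S, lon 131.4°W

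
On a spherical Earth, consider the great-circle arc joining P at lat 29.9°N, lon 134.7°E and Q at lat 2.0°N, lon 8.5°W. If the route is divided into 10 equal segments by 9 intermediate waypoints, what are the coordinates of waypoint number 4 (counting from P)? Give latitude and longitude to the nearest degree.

≈ lat 45°N, lon 69°E

Convert each endpoint to a unit vector on the sphere (x = cos φ cos λ, y = cos φ sin λ, z = sin φ).
The central angle between the endpoints is δ = arccos(p₁·p₂) ≈ 2.314 rad (132.6°).
Interpolate at f = 4/10 with slerp weights a = sin((1−f)δ)/sin δ ≈ 1.335, b = sin(fδ)/sin δ ≈ 1.085.
p = a·p₁ + b·p₂ ≈ (0.258, 0.662, 0.703); φ = arcsin(p_z) ≈ 44.70°, λ = atan2(p_y, p_x) ≈ 68.72°.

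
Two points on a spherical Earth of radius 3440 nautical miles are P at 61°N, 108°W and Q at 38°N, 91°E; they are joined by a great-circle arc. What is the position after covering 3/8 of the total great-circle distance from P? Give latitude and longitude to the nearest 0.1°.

Convert each endpoint to a unit vector on the sphere (x = cos φ cos λ, y = cos φ sin λ, z = sin φ).
The central angle between the endpoints is δ = arccos(p₁·p₂) ≈ 1.393 rad (79.8°).
Interpolate at f = 3/8 with slerp weights a = sin((1−f)δ)/sin δ ≈ 0.777, b = sin(fδ)/sin δ ≈ 0.507.
p = a·p₁ + b·p₂ ≈ (-0.123, 0.041, 0.992); φ = arcsin(p_z) ≈ 82.53°, λ = atan2(p_y, p_x) ≈ 161.56°.

≈ 82.5°N, 161.6°E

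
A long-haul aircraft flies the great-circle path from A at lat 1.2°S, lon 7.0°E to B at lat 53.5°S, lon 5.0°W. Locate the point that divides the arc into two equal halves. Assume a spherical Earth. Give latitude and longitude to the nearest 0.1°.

≈ lat 27.5°S, lon 2.5°E

Write both endpoints as unit vectors p₁, p₂ with components (cos φ cos λ, cos φ sin λ, sin φ).
The central angle between the endpoints is δ = arccos(p₁·p₂) ≈ 0.929 rad (53.2°).
Interpolate at f = 1/2 with slerp weights a = sin((1−f)δ)/sin δ ≈ 0.559, b = sin(fδ)/sin δ ≈ 0.559.
p = a·p₁ + b·p₂ ≈ (0.886, 0.039, -0.461); φ = arcsin(p_z) ≈ -27.47°, λ = atan2(p_y, p_x) ≈ 2.53°.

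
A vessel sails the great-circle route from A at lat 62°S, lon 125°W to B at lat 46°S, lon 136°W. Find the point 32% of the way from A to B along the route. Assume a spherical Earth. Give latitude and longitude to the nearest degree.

Convert each endpoint to a unit vector on the sphere (x = cos φ cos λ, y = cos φ sin λ, z = sin φ).
The central angle between the endpoints is δ = arccos(p₁·p₂) ≈ 0.300 rad (17.2°).
Interpolate at f = 0.32 with slerp weights a = sin((1−f)δ)/sin δ ≈ 0.686, b = sin(fδ)/sin δ ≈ 0.324.
p = a·p₁ + b·p₂ ≈ (-0.347, -0.420, -0.839); φ = arcsin(p_z) ≈ -56.99°, λ = atan2(p_y, p_x) ≈ -129.53°.

≈ lat 57°S, lon 130°W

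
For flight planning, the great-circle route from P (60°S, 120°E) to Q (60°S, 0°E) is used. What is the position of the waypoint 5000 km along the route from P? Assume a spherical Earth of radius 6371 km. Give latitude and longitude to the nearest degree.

≈ (65°S, 8°E)

From cos δ = sin φ₁ sin φ₂ + cos φ₁ cos φ₂ cos Δλ, the central angle is δ ≈ 0.896 rad (51.3°). The total great-circle distance is δ·R ≈ 0.896 × 6371 ≈ 5706 km, so the target fraction is f = 5000/5706 ≈ 0.876.
Interpolate at f ≈ 0.876 with slerp weights a = sin((1−f)δ)/sin δ ≈ 0.142, b = sin(fδ)/sin δ ≈ 0.905.
p = a·p₁ + b·p₂ ≈ (0.417, 0.061, -0.907); φ = arcsin(p_z) ≈ -65.06°, λ = atan2(p_y, p_x) ≈ 8.37°.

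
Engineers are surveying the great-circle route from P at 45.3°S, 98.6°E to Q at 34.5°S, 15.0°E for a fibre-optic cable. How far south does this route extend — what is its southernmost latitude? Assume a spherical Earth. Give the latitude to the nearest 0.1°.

The great circle lies in the plane with unit normal n̂ = (p₁ × p₂)/|p₁ × p₂|.
Here n̂_z ≈ -0.652; the vertex latitude is φ_max = arccos|n̂_z| ≈ 49.3°.
Check via Clairaut: cos φ_max = |cos φ₁| · sin C = cos(45.3°)·sin(112.1°) ≈ 0.652, again giving ≈ 49.3°.

≈ 49.3°S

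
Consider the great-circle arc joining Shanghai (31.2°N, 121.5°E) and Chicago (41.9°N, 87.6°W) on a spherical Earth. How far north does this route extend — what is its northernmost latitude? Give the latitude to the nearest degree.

The great circle lies in the plane with unit normal n̂ = (p₁ × p₂)/|p₁ × p₂|.
Here n̂_z ≈ +0.317; the vertex latitude is φ_max = arccos|n̂_z| ≈ 71.5°.
Check via Clairaut: cos φ_max = |cos φ₁| · sin C = cos(31.2°)·sin(21.7°) ≈ 0.317, again giving ≈ 71.5°.

≈ 72°N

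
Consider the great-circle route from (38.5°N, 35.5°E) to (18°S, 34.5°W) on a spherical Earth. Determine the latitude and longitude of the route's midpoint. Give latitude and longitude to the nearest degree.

≈ (12°N, 3°W)

The haversine formula gives a central angle δ ≈ 1.509 rad (86.4°) between the endpoints.
Interpolate at f = 1/2 with slerp weights a = sin((1−f)δ)/sin δ ≈ 0.686, b = sin(fδ)/sin δ ≈ 0.686.
p = a·p₁ + b·p₂ ≈ (0.975, -0.058, 0.215); φ = arcsin(p_z) ≈ 12.42°, λ = atan2(p_y, p_x) ≈ -3.39°.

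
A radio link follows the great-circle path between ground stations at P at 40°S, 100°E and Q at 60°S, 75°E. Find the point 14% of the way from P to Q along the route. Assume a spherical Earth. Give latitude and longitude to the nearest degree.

The haversine formula gives a central angle δ ≈ 0.442 rad (25.3°) between the endpoints.
Interpolate at f = 0.14 with slerp weights a = sin((1−f)δ)/sin δ ≈ 0.867, b = sin(fδ)/sin δ ≈ 0.145.
p = a·p₁ + b·p₂ ≈ (-0.097, 0.724, -0.683); φ = arcsin(p_z) ≈ -43.06°, λ = atan2(p_y, p_x) ≈ 97.60°.

≈ 43°S, 98°E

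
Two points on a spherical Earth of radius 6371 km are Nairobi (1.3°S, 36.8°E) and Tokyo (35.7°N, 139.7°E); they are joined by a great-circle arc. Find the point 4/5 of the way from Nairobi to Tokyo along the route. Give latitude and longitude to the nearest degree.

≈ 35°N, 115°E

The haversine formula gives a central angle δ ≈ 1.767 rad (101.2°) between the endpoints.
Interpolate at f = 4/5 with slerp weights a = sin((1−f)δ)/sin δ ≈ 0.353, b = sin(fδ)/sin δ ≈ 1.007.
p = a·p₁ + b·p₂ ≈ (-0.341, 0.740, 0.580); φ = arcsin(p_z) ≈ 35.42°, λ = atan2(p_y, p_x) ≈ 114.75°.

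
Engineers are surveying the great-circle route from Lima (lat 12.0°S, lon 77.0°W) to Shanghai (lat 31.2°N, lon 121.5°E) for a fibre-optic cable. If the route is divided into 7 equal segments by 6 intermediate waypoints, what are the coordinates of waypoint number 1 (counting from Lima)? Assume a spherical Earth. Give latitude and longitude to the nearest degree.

≈ lat 5°N, lon 91°W

From cos δ = sin φ₁ sin φ₂ + cos φ₁ cos φ₂ cos Δλ, the central angle is δ ≈ 2.693 rad (154.3°).
Interpolate at f = 1/7 with slerp weights a = sin((1−f)δ)/sin δ ≈ 1.707, b = sin(fδ)/sin δ ≈ 0.866.
p = a·p₁ + b·p₂ ≈ (-0.011, -0.996, 0.094); φ = arcsin(p_z) ≈ 5.37°, λ = atan2(p_y, p_x) ≈ -90.65°.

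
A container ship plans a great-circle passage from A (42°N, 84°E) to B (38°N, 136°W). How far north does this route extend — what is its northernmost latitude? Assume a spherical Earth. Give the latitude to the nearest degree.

The great circle lies in the plane with unit normal n̂ = (p₁ × p₂)/|p₁ × p₂|.
Here n̂_z ≈ +0.377; the vertex latitude is φ_max = arccos|n̂_z| ≈ 67.9°.
Check via Clairaut: cos φ_max = |cos φ₁| · sin C = cos(42.0°)·sin(30.5°) ≈ 0.377, again giving ≈ 67.9°.

≈ 68°N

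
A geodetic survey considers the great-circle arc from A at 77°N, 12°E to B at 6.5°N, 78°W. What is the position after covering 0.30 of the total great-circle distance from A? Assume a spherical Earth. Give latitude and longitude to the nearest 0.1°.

Convert each endpoint to a unit vector on the sphere (x = cos φ cos λ, y = cos φ sin λ, z = sin φ).
The central angle between the endpoints is δ = arccos(p₁·p₂) ≈ 1.460 rad (83.7°).
Interpolate at f = 0.30 with slerp weights a = sin((1−f)δ)/sin δ ≈ 0.858, b = sin(fδ)/sin δ ≈ 0.427.
p = a·p₁ + b·p₂ ≈ (0.277, -0.375, 0.885); φ = arcsin(p_z) ≈ 62.23°, λ = atan2(p_y, p_x) ≈ -53.52°.

≈ 62.2°N, 53.5°W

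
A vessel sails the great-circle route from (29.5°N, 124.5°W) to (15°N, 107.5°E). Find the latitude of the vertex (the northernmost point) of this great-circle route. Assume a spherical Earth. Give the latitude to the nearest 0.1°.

≈ 44.0°N

The great circle lies in the plane with unit normal n̂ = (p₁ × p₂)/|p₁ × p₂|.
Here n̂_z ≈ -0.719; the vertex latitude is φ_max = arccos|n̂_z| ≈ 44.0°.
Check via Clairaut: cos φ_max = |cos φ₁| · sin C = cos(29.5°)·sin(55.8°) ≈ 0.719, again giving ≈ 44.0°.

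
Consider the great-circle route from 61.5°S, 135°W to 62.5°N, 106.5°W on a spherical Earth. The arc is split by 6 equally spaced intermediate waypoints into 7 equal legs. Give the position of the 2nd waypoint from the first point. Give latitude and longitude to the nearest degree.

The haversine formula gives a central angle δ ≈ 2.197 rad (125.9°) between the endpoints.
Interpolate at f = 2/7 with slerp weights a = sin((1−f)δ)/sin δ ≈ 1.234, b = sin(fδ)/sin δ ≈ 0.725.
p = a·p₁ + b·p₂ ≈ (-0.511, -0.737, -0.442); φ = arcsin(p_z) ≈ -26.21°, λ = atan2(p_y, p_x) ≈ -124.75°.

≈ 26°S, 125°W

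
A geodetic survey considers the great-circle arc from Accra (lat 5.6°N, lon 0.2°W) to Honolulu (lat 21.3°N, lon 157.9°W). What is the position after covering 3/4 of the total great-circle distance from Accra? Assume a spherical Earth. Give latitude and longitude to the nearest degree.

Convert each endpoint to a unit vector on the sphere (x = cos φ cos λ, y = cos φ sin λ, z = sin φ).
The central angle between the endpoints is δ = arccos(p₁·p₂) ≈ 2.536 rad (145.3°).
Interpolate at f = 3/4 with slerp weights a = sin((1−f)δ)/sin δ ≈ 1.042, b = sin(fδ)/sin δ ≈ 1.662.
p = a·p₁ + b·p₂ ≈ (-0.398, -0.586, 0.705); φ = arcsin(p_z) ≈ 44.86°, λ = atan2(p_y, p_x) ≈ -124.19°.

≈ lat 45°N, lon 124°W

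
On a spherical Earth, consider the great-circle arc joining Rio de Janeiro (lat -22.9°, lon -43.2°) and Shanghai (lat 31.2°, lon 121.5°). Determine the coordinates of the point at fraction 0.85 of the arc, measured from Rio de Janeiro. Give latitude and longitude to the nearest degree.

Write both endpoints as unit vectors p₁, p₂ with components (cos φ cos λ, cos φ sin λ, sin φ).
The central angle between the endpoints is δ = arccos(p₁·p₂) ≈ 2.864 rad (164.1°).
Interpolate at f = 0.85 with slerp weights a = sin((1−f)δ)/sin δ ≈ 1.517, b = sin(fδ)/sin δ ≈ 2.368.
p = a·p₁ + b·p₂ ≈ (-0.040, 0.770, 0.636); φ = arcsin(p_z) ≈ 39.52°, λ = atan2(p_y, p_x) ≈ 92.94°.

≈ lat 40°, lon 93°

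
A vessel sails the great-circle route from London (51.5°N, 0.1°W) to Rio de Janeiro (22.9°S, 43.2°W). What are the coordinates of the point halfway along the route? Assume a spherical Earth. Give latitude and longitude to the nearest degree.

Convert each endpoint to a unit vector on the sphere (x = cos φ cos λ, y = cos φ sin λ, z = sin φ).
The central angle between the endpoints is δ = arccos(p₁·p₂) ≈ 1.456 rad (83.4°).
Interpolate at f = 1/2 with slerp weights a = sin((1−f)δ)/sin δ ≈ 0.670, b = sin(fδ)/sin δ ≈ 0.670.
p = a·p₁ + b·p₂ ≈ (0.867, -0.423, 0.264); φ = arcsin(p_z) ≈ 15.28°, λ = atan2(p_y, p_x) ≈ -26.02°.

≈ (15°N, 26°W)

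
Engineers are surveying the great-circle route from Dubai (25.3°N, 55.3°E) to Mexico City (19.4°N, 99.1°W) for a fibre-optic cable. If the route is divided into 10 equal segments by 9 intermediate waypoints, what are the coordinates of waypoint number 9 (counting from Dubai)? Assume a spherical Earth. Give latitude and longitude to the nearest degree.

Convert each endpoint to a unit vector on the sphere (x = cos φ cos λ, y = cos φ sin λ, z = sin φ).
The central angle between the endpoints is δ = arccos(p₁·p₂) ≈ 2.249 rad (128.8°).
Interpolate at f = 9/10 with slerp weights a = sin((1−f)δ)/sin δ ≈ 0.286, b = sin(fδ)/sin δ ≈ 1.154.
p = a·p₁ + b·p₂ ≈ (-0.025, -0.862, 0.506); φ = arcsin(p_z) ≈ 30.38°, λ = atan2(p_y, p_x) ≈ -91.65°.

≈ 30°N, 92°W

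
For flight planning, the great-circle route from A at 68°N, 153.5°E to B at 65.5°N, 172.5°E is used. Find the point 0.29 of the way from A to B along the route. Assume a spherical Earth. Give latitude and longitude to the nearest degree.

From cos δ = sin φ₁ sin φ₂ + cos φ₁ cos φ₂ cos Δλ, the central angle is δ ≈ 0.137 rad (7.9°).
Interpolate at f = 0.29 with slerp weights a = sin((1−f)δ)/sin δ ≈ 0.711, b = sin(fδ)/sin δ ≈ 0.291.
p = a·p₁ + b·p₂ ≈ (-0.358, 0.135, 0.924); φ = arcsin(p_z) ≈ 67.51°, λ = atan2(p_y, p_x) ≈ 159.39°.

≈ 68°N, 159°E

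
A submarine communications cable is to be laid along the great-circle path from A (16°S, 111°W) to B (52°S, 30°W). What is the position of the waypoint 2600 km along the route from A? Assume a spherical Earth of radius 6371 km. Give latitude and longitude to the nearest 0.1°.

From cos δ = sin φ₁ sin φ₂ + cos φ₁ cos φ₂ cos Δλ, the central angle is δ ≈ 1.256 rad (72.0°). The total great-circle distance is δ·R ≈ 1.256 × 6371 ≈ 8001 km, so the target fraction is f = 2600/8001 ≈ 0.325.
Interpolate at f ≈ 0.325 with slerp weights a = sin((1−f)δ)/sin δ ≈ 0.789, b = sin(fδ)/sin δ ≈ 0.417.
p = a·p₁ + b·p₂ ≈ (-0.049, -0.836, -0.546); φ = arcsin(p_z) ≈ -33.11°, λ = atan2(p_y, p_x) ≈ -93.36°.

≈ (33.1°S, 93.4°W)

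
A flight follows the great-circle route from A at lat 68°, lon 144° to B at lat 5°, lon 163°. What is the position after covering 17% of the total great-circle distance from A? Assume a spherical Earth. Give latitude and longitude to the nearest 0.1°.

The haversine formula gives a central angle δ ≈ 1.122 rad (64.3°) between the endpoints.
Interpolate at f = 0.17 with slerp weights a = sin((1−f)δ)/sin δ ≈ 0.891, b = sin(fδ)/sin δ ≈ 0.210.
p = a·p₁ + b·p₂ ≈ (-0.470, 0.257, 0.844); φ = arcsin(p_z) ≈ 57.57°, λ = atan2(p_y, p_x) ≈ 151.31°.

≈ lat 57.6°, lon 151.3°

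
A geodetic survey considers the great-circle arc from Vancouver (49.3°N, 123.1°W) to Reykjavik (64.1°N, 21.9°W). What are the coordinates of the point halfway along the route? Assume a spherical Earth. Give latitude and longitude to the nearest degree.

Convert each endpoint to a unit vector on the sphere (x = cos φ cos λ, y = cos φ sin λ, z = sin φ).
The central angle between the endpoints is δ = arccos(p₁·p₂) ≈ 0.894 rad (51.2°).
Interpolate at f = 1/2 with slerp weights a = sin((1−f)δ)/sin δ ≈ 0.554, b = sin(fδ)/sin δ ≈ 0.554.
p = a·p₁ + b·p₂ ≈ (0.027, -0.393, 0.919); φ = arcsin(p_z) ≈ 66.79°, λ = atan2(p_y, p_x) ≈ -86.03°.

≈ 67°N, 86°W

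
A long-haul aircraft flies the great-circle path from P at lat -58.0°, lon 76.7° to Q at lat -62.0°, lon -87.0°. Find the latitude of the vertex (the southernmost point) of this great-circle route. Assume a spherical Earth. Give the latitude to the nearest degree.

The great circle lies in the plane with unit normal n̂ = (p₁ × p₂)/|p₁ × p₂|.
Here n̂_z ≈ -0.081; the vertex latitude is φ_max = arccos|n̂_z| ≈ 85.3°.
Check via Clairaut: cos φ_max = |cos φ₁| · sin C = cos(58.0°)·sin(171.2°) ≈ 0.081, again giving ≈ 85.3°.

≈ -85°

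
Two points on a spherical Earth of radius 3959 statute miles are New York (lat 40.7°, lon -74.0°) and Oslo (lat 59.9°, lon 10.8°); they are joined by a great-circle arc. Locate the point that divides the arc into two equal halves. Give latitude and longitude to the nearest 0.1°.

Convert each endpoint to a unit vector on the sphere (x = cos φ cos λ, y = cos φ sin λ, z = sin φ).
The central angle between the endpoints is δ = arccos(p₁·p₂) ≈ 0.929 rad (53.2°).
Interpolate at f = 1/2 with slerp weights a = sin((1−f)δ)/sin δ ≈ 0.559, b = sin(fδ)/sin δ ≈ 0.559.
p = a·p₁ + b·p₂ ≈ (0.392, -0.355, 0.849); φ = arcsin(p_z) ≈ 58.05°, λ = atan2(p_y, p_x) ≈ -42.14°.

≈ lat 58.1°, lon -42.1°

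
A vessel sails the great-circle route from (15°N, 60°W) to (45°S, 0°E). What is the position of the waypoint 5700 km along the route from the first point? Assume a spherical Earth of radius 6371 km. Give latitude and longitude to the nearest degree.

≈ (25°S, 28°W)

The haversine formula gives a central angle δ ≈ 1.412 rad (80.9°) between the endpoints. The total great-circle distance is δ·R ≈ 1.412 × 6371 ≈ 8994 km, so the target fraction is f = 5700/8994 ≈ 0.634.
Interpolate at f ≈ 0.634 with slerp weights a = sin((1−f)δ)/sin δ ≈ 0.501, b = sin(fδ)/sin δ ≈ 0.790.
p = a·p₁ + b·p₂ ≈ (0.800, -0.419, -0.429); φ = arcsin(p_z) ≈ -25.41°, λ = atan2(p_y, p_x) ≈ -27.62°.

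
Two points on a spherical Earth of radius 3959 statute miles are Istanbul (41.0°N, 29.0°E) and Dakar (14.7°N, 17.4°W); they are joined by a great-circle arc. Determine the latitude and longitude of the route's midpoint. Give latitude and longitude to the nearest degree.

Write both endpoints as unit vectors p₁, p₂ with components (cos φ cos λ, cos φ sin λ, sin φ).
The central angle between the endpoints is δ = arccos(p₁·p₂) ≈ 0.837 rad (47.9°).
Interpolate at f = 1/2 with slerp weights a = sin((1−f)δ)/sin δ ≈ 0.547, b = sin(fδ)/sin δ ≈ 0.547.
p = a·p₁ + b·p₂ ≈ (0.866, 0.042, 0.498); φ = arcsin(p_z) ≈ 29.86°, λ = atan2(p_y, p_x) ≈ 2.77°.

≈ 30°N, 3°E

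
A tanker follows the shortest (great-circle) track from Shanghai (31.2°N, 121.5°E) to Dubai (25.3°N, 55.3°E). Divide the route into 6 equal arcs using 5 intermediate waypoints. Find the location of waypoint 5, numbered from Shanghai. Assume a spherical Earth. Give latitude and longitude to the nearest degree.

The haversine formula gives a central angle δ ≈ 1.008 rad (57.8°) between the endpoints.
Interpolate at f = 5/6 with slerp weights a = sin((1−f)δ)/sin δ ≈ 0.198, b = sin(fδ)/sin δ ≈ 0.880.
p = a·p₁ + b·p₂ ≈ (0.365, 0.799, 0.479); φ = arcsin(p_z) ≈ 28.60°, λ = atan2(p_y, p_x) ≈ 65.45°.

≈ (29°N, 65°E)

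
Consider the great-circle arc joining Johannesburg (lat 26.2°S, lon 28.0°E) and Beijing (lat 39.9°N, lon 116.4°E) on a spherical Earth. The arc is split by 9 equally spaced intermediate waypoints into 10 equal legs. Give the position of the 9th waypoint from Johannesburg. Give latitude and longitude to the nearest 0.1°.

From cos δ = sin φ₁ sin φ₂ + cos φ₁ cos φ₂ cos Δλ, the central angle is δ ≈ 1.838 rad (105.3°).
Interpolate at f = 9/10 with slerp weights a = sin((1−f)δ)/sin δ ≈ 0.189, b = sin(fδ)/sin δ ≈ 1.033.
p = a·p₁ + b·p₂ ≈ (-0.202, 0.790, 0.579); φ = arcsin(p_z) ≈ 35.39°, λ = atan2(p_y, p_x) ≈ 104.37°.

≈ lat 35.4°N, lon 104.4°E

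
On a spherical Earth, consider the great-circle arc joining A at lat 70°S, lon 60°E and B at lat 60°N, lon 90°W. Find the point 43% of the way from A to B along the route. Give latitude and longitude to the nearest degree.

≈ lat 26°S, lon 46°W

From cos δ = sin φ₁ sin φ₂ + cos φ₁ cos φ₂ cos Δλ, the central angle is δ ≈ 2.865 rad (164.1°).
Interpolate at f = 0.43 with slerp weights a = sin((1−f)δ)/sin δ ≈ 3.650, b = sin(fδ)/sin δ ≈ 3.449.
p = a·p₁ + b·p₂ ≈ (0.624, -0.643, -0.443); φ = arcsin(p_z) ≈ -26.30°, λ = atan2(p_y, p_x) ≈ -45.87°.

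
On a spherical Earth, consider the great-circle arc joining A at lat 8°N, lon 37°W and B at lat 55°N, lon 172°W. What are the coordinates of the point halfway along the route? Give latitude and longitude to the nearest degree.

≈ lat 53°N, lon 72°W

Write both endpoints as unit vectors p₁, p₂ with components (cos φ cos λ, cos φ sin λ, sin φ).
The central angle between the endpoints is δ = arccos(p₁·p₂) ≈ 1.863 rad (106.7°).
Interpolate at f = 1/2 with slerp weights a = sin((1−f)δ)/sin δ ≈ 0.838, b = sin(fδ)/sin δ ≈ 0.838.
p = a·p₁ + b·p₂ ≈ (0.187, -0.566, 0.803); φ = arcsin(p_z) ≈ 53.40°, λ = atan2(p_y, p_x) ≈ -71.75°.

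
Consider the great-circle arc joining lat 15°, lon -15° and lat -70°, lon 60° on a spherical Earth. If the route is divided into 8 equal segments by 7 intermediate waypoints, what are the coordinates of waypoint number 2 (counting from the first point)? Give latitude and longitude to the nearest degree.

From cos δ = sin φ₁ sin φ₂ + cos φ₁ cos φ₂ cos Δλ, the central angle is δ ≈ 1.729 rad (99.1°).
Interpolate at f = 2/8 with slerp weights a = sin((1−f)δ)/sin δ ≈ 0.975, b = sin(fδ)/sin δ ≈ 0.424.
p = a·p₁ + b·p₂ ≈ (0.982, -0.118, -0.146); φ = arcsin(p_z) ≈ -8.42°, λ = atan2(p_y, p_x) ≈ -6.85°.

≈ lat -8°, lon -7°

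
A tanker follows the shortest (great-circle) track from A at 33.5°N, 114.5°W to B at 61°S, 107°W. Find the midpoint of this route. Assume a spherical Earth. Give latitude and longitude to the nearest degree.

≈ 14°S, 112°W

Convert each endpoint to a unit vector on the sphere (x = cos φ cos λ, y = cos φ sin λ, z = sin φ).
The central angle between the endpoints is δ = arccos(p₁·p₂) ≈ 1.653 rad (94.7°).
Interpolate at f = 1/2 with slerp weights a = sin((1−f)δ)/sin δ ≈ 0.738, b = sin(fδ)/sin δ ≈ 0.738.
p = a·p₁ + b·p₂ ≈ (-0.360, -0.902, -0.238); φ = arcsin(p_z) ≈ -13.78°, λ = atan2(p_y, p_x) ≈ -111.74°.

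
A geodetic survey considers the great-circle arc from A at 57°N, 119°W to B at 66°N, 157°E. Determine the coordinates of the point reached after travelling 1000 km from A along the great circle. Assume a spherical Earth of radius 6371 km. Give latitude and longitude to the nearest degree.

From cos δ = sin φ₁ sin φ₂ + cos φ₁ cos φ₂ cos Δλ, the central angle is δ ≈ 0.661 rad (37.9°). The total great-circle distance is δ·R ≈ 0.661 × 6371 ≈ 4212 km, so the target fraction is f = 1000/4212 ≈ 0.237.
Interpolate at f ≈ 0.237 with slerp weights a = sin((1−f)δ)/sin δ ≈ 0.787, b = sin(fδ)/sin δ ≈ 0.255.
p = a·p₁ + b·p₂ ≈ (-0.303, -0.334, 0.892); φ = arcsin(p_z) ≈ 63.18°, λ = atan2(p_y, p_x) ≈ -132.19°.

≈ 63°N, 132°W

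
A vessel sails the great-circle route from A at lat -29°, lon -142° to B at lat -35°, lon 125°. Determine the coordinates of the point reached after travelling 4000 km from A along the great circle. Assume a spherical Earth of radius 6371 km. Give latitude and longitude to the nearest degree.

Write both endpoints as unit vectors p₁, p₂ with components (cos φ cos λ, cos φ sin λ, sin φ).
The central angle between the endpoints is δ = arccos(p₁·p₂) ≈ 1.328 rad (76.1°). The total great-circle distance is δ·R ≈ 1.328 × 6371 ≈ 8460 km, so the target fraction is f = 4000/8460 ≈ 0.473.
Interpolate at f ≈ 0.473 with slerp weights a = sin((1−f)δ)/sin δ ≈ 0.664, b = sin(fδ)/sin δ ≈ 0.605.
p = a·p₁ + b·p₂ ≈ (-0.742, 0.049, -0.669); φ = arcsin(p_z) ≈ -41.98°, λ = atan2(p_y, p_x) ≈ 176.24°.

≈ lat -42°, lon 176°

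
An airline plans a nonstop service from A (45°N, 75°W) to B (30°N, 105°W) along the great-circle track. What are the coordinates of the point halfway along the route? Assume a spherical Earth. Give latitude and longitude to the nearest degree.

≈ (38°N, 92°W)

From cos δ = sin φ₁ sin φ₂ + cos φ₁ cos φ₂ cos Δλ, the central angle is δ ≈ 0.487 rad (27.9°).
Interpolate at f = 1/2 with slerp weights a = sin((1−f)δ)/sin δ ≈ 0.515, b = sin(fδ)/sin δ ≈ 0.515.
p = a·p₁ + b·p₂ ≈ (-0.021, -0.783, 0.622); φ = arcsin(p_z) ≈ 38.45°, λ = atan2(p_y, p_x) ≈ -91.55°.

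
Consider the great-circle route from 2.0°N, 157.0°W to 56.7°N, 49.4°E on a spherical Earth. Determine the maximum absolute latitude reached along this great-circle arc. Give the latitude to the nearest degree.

The great circle lies in the plane with unit normal n̂ = (p₁ × p₂)/|p₁ × p₂|.
Here n̂_z ≈ -0.275; the vertex latitude is φ_max = arccos|n̂_z| ≈ 74.0°.
Check via Clairaut: cos φ_max = |cos φ₁| · sin C = cos(2.0°)·sin(16.0°) ≈ 0.275, again giving ≈ 74.0°.

≈ 74°N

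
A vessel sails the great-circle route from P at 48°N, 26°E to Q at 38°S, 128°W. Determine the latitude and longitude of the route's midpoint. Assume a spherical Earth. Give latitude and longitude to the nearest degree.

≈ 20°N, 70°W

Convert each endpoint to a unit vector on the sphere (x = cos φ cos λ, y = cos φ sin λ, z = sin φ).
The central angle between the endpoints is δ = arccos(p₁·p₂) ≈ 2.769 rad (158.7°).
Interpolate at f = 1/2 with slerp weights a = sin((1−f)δ)/sin δ ≈ 2.701, b = sin(fδ)/sin δ ≈ 2.701.
p = a·p₁ + b·p₂ ≈ (0.314, -0.885, 0.344); φ = arcsin(p_z) ≈ 20.14°, λ = atan2(p_y, p_x) ≈ -70.46°.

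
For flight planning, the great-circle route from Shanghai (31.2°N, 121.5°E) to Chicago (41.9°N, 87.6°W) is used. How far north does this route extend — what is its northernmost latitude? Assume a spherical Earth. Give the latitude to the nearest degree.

The great circle lies in the plane with unit normal n̂ = (p₁ × p₂)/|p₁ × p₂|.
Here n̂_z ≈ +0.317; the vertex latitude is φ_max = arccos|n̂_z| ≈ 71.5°.
Check via Clairaut: cos φ_max = |cos φ₁| · sin C = cos(31.2°)·sin(21.7°) ≈ 0.317, again giving ≈ 71.5°.

≈ 72°N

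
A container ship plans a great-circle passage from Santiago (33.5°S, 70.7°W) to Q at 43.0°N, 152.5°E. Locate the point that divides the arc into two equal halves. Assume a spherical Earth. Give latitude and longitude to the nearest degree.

Convert each endpoint to a unit vector on the sphere (x = cos φ cos λ, y = cos φ sin λ, z = sin φ).
The central angle between the endpoints is δ = arccos(p₁·p₂) ≈ 2.534 rad (145.2°).
Interpolate at f = 1/2 with slerp weights a = sin((1−f)δ)/sin δ ≈ 1.671, b = sin(fδ)/sin δ ≈ 1.671.
p = a·p₁ + b·p₂ ≈ (-0.624, -0.751, 0.217); φ = arcsin(p_z) ≈ 12.55°, λ = atan2(p_y, p_x) ≈ -129.71°.

≈ 13°N, 130°W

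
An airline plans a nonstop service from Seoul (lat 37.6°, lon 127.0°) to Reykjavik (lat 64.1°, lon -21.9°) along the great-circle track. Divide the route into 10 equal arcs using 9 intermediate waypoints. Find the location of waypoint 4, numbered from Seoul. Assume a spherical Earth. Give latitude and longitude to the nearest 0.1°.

≈ lat 66.1°, lon 110.2°

Convert each endpoint to a unit vector on the sphere (x = cos φ cos λ, y = cos φ sin λ, z = sin φ).
The central angle between the endpoints is δ = arccos(p₁·p₂) ≈ 1.316 rad (75.4°).
Interpolate at f = 4/10 with slerp weights a = sin((1−f)δ)/sin δ ≈ 0.734, b = sin(fδ)/sin δ ≈ 0.519.
p = a·p₁ + b·p₂ ≈ (-0.139, 0.380, 0.915); φ = arcsin(p_z) ≈ 66.14°, λ = atan2(p_y, p_x) ≈ 110.17°.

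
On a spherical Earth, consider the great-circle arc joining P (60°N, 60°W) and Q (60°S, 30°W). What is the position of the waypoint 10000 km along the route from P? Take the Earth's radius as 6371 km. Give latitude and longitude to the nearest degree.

≈ (28°S, 40°W)

Write both endpoints as unit vectors p₁, p₂ with components (cos φ cos λ, cos φ sin λ, sin φ).
The central angle between the endpoints is δ = arccos(p₁·p₂) ≈ 2.134 rad (122.2°). The total great-circle distance is δ·R ≈ 2.134 × 6371 ≈ 13593 km, so the target fraction is f = 10000/13593 ≈ 0.736.
Interpolate at f ≈ 0.736 with slerp weights a = sin((1−f)δ)/sin δ ≈ 0.632, b = sin(fδ)/sin δ ≈ 1.182.
p = a·p₁ + b·p₂ ≈ (0.670, -0.569, -0.477); φ = arcsin(p_z) ≈ -28.47°, λ = atan2(p_y, p_x) ≈ -40.35°.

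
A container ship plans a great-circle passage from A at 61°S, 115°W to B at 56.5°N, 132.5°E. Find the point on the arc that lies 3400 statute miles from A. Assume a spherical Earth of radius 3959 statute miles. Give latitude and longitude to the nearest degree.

The haversine formula gives a central angle δ ≈ 2.553 rad (146.3°) between the endpoints. The total great-circle distance is δ·R ≈ 2.553 × 3959 ≈ 10107 mi, so the target fraction is f = 3400/10107 ≈ 0.336.
Interpolate at f ≈ 0.336 with slerp weights a = sin((1−f)δ)/sin δ ≈ 1.788, b = sin(fδ)/sin δ ≈ 1.364.
p = a·p₁ + b·p₂ ≈ (-0.875, -0.231, -0.426); φ = arcsin(p_z) ≈ -25.23°, λ = atan2(p_y, p_x) ≈ -165.24°.

≈ 25°S, 165°W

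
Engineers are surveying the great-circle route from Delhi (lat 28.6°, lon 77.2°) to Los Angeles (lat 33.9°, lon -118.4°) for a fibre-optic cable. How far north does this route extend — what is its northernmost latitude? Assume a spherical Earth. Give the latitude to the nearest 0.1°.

The great circle lies in the plane with unit normal n̂ = (p₁ × p₂)/|p₁ × p₂|.
Here n̂_z ≈ +0.218; the vertex latitude is φ_max = arccos|n̂_z| ≈ 77.4°.

≈ 77.4°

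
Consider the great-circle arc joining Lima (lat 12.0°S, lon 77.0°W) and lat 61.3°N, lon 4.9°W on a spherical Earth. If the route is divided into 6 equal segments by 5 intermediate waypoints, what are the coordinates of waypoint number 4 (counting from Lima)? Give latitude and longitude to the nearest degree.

≈ lat 42°N, lon 44°W

Write both endpoints as unit vectors p₁, p₂ with components (cos φ cos λ, cos φ sin λ, sin φ).
The central angle between the endpoints is δ = arccos(p₁·p₂) ≈ 1.609 rad (92.2°).
Interpolate at f = 4/6 with slerp weights a = sin((1−f)δ)/sin δ ≈ 0.511, b = sin(fδ)/sin δ ≈ 0.879.
p = a·p₁ + b·p₂ ≈ (0.533, -0.523, 0.665); φ = arcsin(p_z) ≈ 41.66°, λ = atan2(p_y, p_x) ≈ -44.47°.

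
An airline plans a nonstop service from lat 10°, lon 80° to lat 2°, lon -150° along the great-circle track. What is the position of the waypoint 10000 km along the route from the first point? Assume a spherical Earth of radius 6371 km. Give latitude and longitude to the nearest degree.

The haversine formula gives a central angle δ ≈ 2.248 rad (128.8°) between the endpoints. The total great-circle distance is δ·R ≈ 2.248 × 6371 ≈ 14322 km, so the target fraction is f = 10000/14322 ≈ 0.698.
Interpolate at f ≈ 0.698 with slerp weights a = sin((1−f)δ)/sin δ ≈ 0.805, b = sin(fδ)/sin δ ≈ 1.283.
p = a·p₁ + b·p₂ ≈ (-0.973, 0.140, 0.185); φ = arcsin(p_z) ≈ 10.64°, λ = atan2(p_y, p_x) ≈ 171.83°.

≈ lat 11°, lon 172°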